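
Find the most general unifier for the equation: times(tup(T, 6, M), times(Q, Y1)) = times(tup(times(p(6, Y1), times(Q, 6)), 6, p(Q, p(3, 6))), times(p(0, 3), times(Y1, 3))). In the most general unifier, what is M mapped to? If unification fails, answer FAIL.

Decompose times/2: tup(T, 6, M) = tup(times(p(6, Y1), times(Q, 6)), 6, p(Q, p(3, 6))),  times(Q, Y1) = times(p(0, 3), times(Y1, 3)).
Decompose tup/3: T = times(p(6, Y1), times(Q, 6)),  6 = 6,  M = p(Q, p(3, 6)).
Bind T := times(p(6, Y1), times(Q, 6)); no other remaining equation mentions T.
Delete trivial equation 6 = 6.
Bind M := p(Q, p(3, 6)); no other remaining equation mentions M.
Decompose times/2: Q = p(0, 3),  Y1 = times(Y1, 3).
Bind Q := p(0, 3); no other remaining equation mentions Q. Substituting into the earlier bindings gives T := times(p(6, Y1), times(p(0, 3), 6)), M := p(p(0, 3), p(3, 6)).
Occurs check fails: Y1 occurs in times(Y1, 3); the equation Y1 = times(Y1, 3) has no finite solution.

FAIL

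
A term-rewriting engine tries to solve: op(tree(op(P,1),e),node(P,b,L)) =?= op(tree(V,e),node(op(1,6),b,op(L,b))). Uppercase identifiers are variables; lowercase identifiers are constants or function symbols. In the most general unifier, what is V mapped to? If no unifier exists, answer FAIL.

Decompose op/2: tree(op(P,1),e) =?= tree(V,e),  node(P,b,L) =?= node(op(1,6),b,op(L,b)).
Decompose tree/2: op(P,1) =?= V,  e =?= e.
Bind V := op(P,1); no other remaining equation mentions V.
Delete trivial equation e =?= e.
Decompose node/3: P =?= op(1,6),  b =?= b,  L =?= op(L,b).
Bind P := op(1,6); no other remaining equation mentions P. Substituting into the earlier binding gives V := op(op(1,6),1).
Delete trivial equation b =?= b.
Occurs check fails: L occurs in op(L,b); the equation L =?= op(L,b) has no finite solution.

FAIL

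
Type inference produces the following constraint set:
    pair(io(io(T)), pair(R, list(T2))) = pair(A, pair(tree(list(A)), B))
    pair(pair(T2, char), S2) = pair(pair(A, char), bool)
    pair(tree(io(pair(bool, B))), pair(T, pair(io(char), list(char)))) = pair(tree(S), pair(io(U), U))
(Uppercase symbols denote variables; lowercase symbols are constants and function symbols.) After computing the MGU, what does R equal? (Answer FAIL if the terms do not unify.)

tree(list(io(io(io(pair(io(char), list(char)))))))

Decompose pair/2: io(io(T)) = A,  pair(R, list(T2)) = pair(tree(list(A)), B).
Bind A := io(io(T)); substituting into the 2 remaining equations that mention A gives: pair(R, list(T2)) = pair(tree(list(io(io(T)))), B),  pair(pair(T2, char), S2) = pair(pair(io(io(T)), char), bool).
Decompose pair/2: R = tree(list(io(io(T)))),  list(T2) = B.
Bind R := tree(list(io(io(T)))); no other remaining equation mentions R.
Bind B := list(T2); substituting into the one remaining equation that mentions B gives: pair(tree(io(pair(bool, list(T2)))), pair(T, pair(io(char), list(char)))) = pair(tree(S), pair(io(U), U)).
Decompose pair/2: pair(T2, char) = pair(io(io(T)), char),  S2 = bool.
Decompose pair/2: T2 = io(io(T)),  char = char.
Bind T2 := io(io(T)); substituting into the one remaining equation that mentions T2 gives: pair(tree(io(pair(bool, list(io(io(T)))))), pair(T, pair(io(char), list(char)))) = pair(tree(S), pair(io(U), U)). Substituting into the earlier binding gives B := list(io(io(T))).
Delete trivial equation char = char.
Bind S2 := bool; no other remaining equation mentions S2.
Decompose pair/2: tree(io(pair(bool, list(io(io(T)))))) = tree(S),  pair(T, pair(io(char), list(char))) = pair(io(U), U).
Decompose tree/1: io(pair(bool, list(io(io(T))))) = S.
Bind S := io(pair(bool, list(io(io(T))))); no other remaining equation mentions S.
Decompose pair/2: T = io(U),  pair(io(char), list(char)) = U.
Bind T := io(U); no other remaining equation mentions T. Substituting into the earlier bindings gives A := io(io(io(U))), R := tree(list(io(io(io(U))))), B := list(io(io(io(U)))), T2 := io(io(io(U))), S := io(pair(bool, list(io(io(io(U)))))).
Bind U := pair(io(char), list(char)). Substituting into the earlier bindings gives A := io(io(io(pair(io(char), list(char))))), R := tree(list(io(io(io(pair(io(char), list(char))))))), B := list(io(io(io(pair(io(char), list(char)))))), T2 := io(io(io(pair(io(char), list(char))))), S := io(pair(bool, list(io(io(io(pair(io(char), list(char)))))))), T := io(pair(io(char), list(char))).
MGU = { A ↦ io(io(io(pair(io(char), list(char))))), R ↦ tree(list(io(io(io(pair(io(char), list(char))))))), B ↦ list(io(io(io(pair(io(char), list(char)))))), T2 ↦ io(io(io(pair(io(char), list(char))))), S2 ↦ bool, S ↦ io(pair(bool, list(io(io(io(pair(io(char), list(char)))))))), T ↦ io(pair(io(char), list(char))), U ↦ pair(io(char), list(char)) }, so R ↦ tree(list(io(io(io(pair(io(char), list(char))))))).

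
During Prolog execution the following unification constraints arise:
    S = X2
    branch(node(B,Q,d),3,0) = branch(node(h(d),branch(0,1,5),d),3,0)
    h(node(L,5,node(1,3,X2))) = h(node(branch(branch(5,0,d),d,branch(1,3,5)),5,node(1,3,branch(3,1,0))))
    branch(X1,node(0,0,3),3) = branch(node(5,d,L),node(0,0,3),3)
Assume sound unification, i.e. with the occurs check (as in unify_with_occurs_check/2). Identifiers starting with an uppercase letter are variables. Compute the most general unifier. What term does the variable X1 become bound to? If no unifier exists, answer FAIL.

Bind S := X2; no other remaining equation mentions S.
Decompose branch/3: node(B,Q,d) = node(h(d),branch(0,1,5),d),  3 = 3,  0 = 0.
Decompose node/3: B = h(d),  Q = branch(0,1,5),  d = d.
Bind B := h(d); no other remaining equation mentions B.
Bind Q := branch(0,1,5); no other remaining equation mentions Q.
Delete trivial equation d = d.
Delete trivial equation 3 = 3.
Delete trivial equation 0 = 0.
Decompose h/1: node(L,5,node(1,3,X2)) = node(branch(branch(5,0,d),d,branch(1,3,5)),5,node(1,3,branch(3,1,0))).
Decompose node/3: L = branch(branch(5,0,d),d,branch(1,3,5)),  5 = 5,  node(1,3,X2) = node(1,3,branch(3,1,0)).
Bind L := branch(branch(5,0,d),d,branch(1,3,5)); substituting into the one remaining equation that mentions L gives: branch(X1,node(0,0,3),3) = branch(node(5,d,branch(branch(5,0,d),d,branch(1,3,5))),node(0,0,3),3).
Delete trivial equation 5 = 5.
Decompose node/3: 1 = 1,  3 = 3,  X2 = branch(3,1,0).
Delete trivial equation 1 = 1.
Delete trivial equation 3 = 3.
Bind X2 := branch(3,1,0); no other remaining equation mentions X2. Substituting into the earlier binding gives S := branch(3,1,0).
Decompose branch/3: X1 = node(5,d,branch(branch(5,0,d),d,branch(1,3,5))),  node(0,0,3) = node(0,0,3),  3 = 3.
Bind X1 := node(5,d,branch(branch(5,0,d),d,branch(1,3,5))); no other remaining equation mentions X1.
Delete trivial equation node(0,0,3) = node(0,0,3).
Delete trivial equation 3 = 3.
MGU = { S ↦ branch(3,1,0), B ↦ h(d), Q ↦ branch(0,1,5), L ↦ branch(branch(5,0,d),d,branch(1,3,5)), X2 ↦ branch(3,1,0), X1 ↦ node(5,d,branch(branch(5,0,d),d,branch(1,3,5))) }, so X1 ↦ node(5,d,branch(branch(5,0,d),d,branch(1,3,5))).

node(5,d,branch(branch(5,0,d),d,branch(1,3,5)))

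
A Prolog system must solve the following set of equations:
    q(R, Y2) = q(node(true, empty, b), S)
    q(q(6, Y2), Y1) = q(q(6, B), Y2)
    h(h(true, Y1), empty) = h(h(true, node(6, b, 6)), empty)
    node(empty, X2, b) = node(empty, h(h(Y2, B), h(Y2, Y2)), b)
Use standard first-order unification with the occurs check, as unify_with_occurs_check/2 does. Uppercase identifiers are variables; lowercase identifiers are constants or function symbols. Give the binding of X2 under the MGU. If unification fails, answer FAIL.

Decompose q/2: R = node(true, empty, b),  Y2 = S.
Bind R := node(true, empty, b); no other remaining equation mentions R.
Bind Y2 := S; substituting into the 2 remaining equations that mention Y2 gives: q(q(6, S), Y1) = q(q(6, B), S),  node(empty, X2, b) = node(empty, h(h(S, B), h(S, S)), b).
Decompose q/2: q(6, S) = q(6, B),  Y1 = S.
Decompose q/2: 6 = 6,  S = B.
Delete trivial equation 6 = 6.
Bind S := B; substituting into the 2 remaining equations that mention S gives: Y1 = B,  node(empty, X2, b) = node(empty, h(h(B, B), h(B, B)), b). Substituting into the earlier binding gives Y2 := B.
Bind Y1 := B; substituting into the one remaining equation that mentions Y1 gives: h(h(true, B), empty) = h(h(true, node(6, b, 6)), empty).
Decompose h/2: h(true, B) = h(true, node(6, b, 6)),  empty = empty.
Decompose h/2: true = true,  B = node(6, b, 6).
Delete trivial equation true = true.
Bind B := node(6, b, 6); substituting into the one remaining equation that mentions B gives: node(empty, X2, b) = node(empty, h(h(node(6, b, 6), node(6, b, 6)), h(node(6, b, 6), node(6, b, 6))), b). Substituting into the earlier bindings gives Y2 := node(6, b, 6), S := node(6, b, 6), Y1 := node(6, b, 6).
Delete trivial equation empty = empty.
Decompose node/3: empty = empty,  X2 = h(h(node(6, b, 6), node(6, b, 6)), h(node(6, b, 6), node(6, b, 6))),  b = b.
Delete trivial equation empty = empty.
Bind X2 := h(h(node(6, b, 6), node(6, b, 6)), h(node(6, b, 6), node(6, b, 6))); no other remaining equation mentions X2.
Delete trivial equation b = b.
MGU = { R -> node(true, empty, b), Y2 -> node(6, b, 6), S -> node(6, b, 6), Y1 -> node(6, b, 6), B -> node(6, b, 6), X2 -> h(h(node(6, b, 6), node(6, b, 6)), h(node(6, b, 6), node(6, b, 6))) }, so X2 -> h(h(node(6, b, 6), node(6, b, 6)), h(node(6, b, 6), node(6, b, 6))).

h(h(node(6, b, 6), node(6, b, 6)), h(node(6, b, 6), node(6, b, 6)))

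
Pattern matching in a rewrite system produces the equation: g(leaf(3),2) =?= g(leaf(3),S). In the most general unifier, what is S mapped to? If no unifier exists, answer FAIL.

Decompose g/2: leaf(3) =?= leaf(3),  2 =?= S.
Delete trivial equation leaf(3) =?= leaf(3).
Bind S := 2.
MGU = { S ↦ 2 }, so S ↦ 2.

2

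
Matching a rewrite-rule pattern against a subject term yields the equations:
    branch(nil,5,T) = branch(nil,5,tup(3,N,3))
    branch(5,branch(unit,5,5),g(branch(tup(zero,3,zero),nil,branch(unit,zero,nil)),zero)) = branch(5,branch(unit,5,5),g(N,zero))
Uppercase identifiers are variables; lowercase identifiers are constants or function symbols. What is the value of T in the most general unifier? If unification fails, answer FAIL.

tup(3,branch(tup(zero,3,zero),nil,branch(unit,zero,nil)),3)

Decompose branch/3: nil = nil,  5 = 5,  T = tup(3,N,3).
Delete trivial equation nil = nil.
Delete trivial equation 5 = 5.
Bind T := tup(3,N,3); no other remaining equation mentions T.
Decompose branch/3: 5 = 5,  branch(unit,5,5) = branch(unit,5,5),  g(branch(tup(zero,3,zero),nil,branch(unit,zero,nil)),zero) = g(N,zero).
Delete trivial equation 5 = 5.
Delete trivial equation branch(unit,5,5) = branch(unit,5,5).
Decompose g/2: branch(tup(zero,3,zero),nil,branch(unit,zero,nil)) = N,  zero = zero.
Bind N := branch(tup(zero,3,zero),nil,branch(unit,zero,nil)); no other remaining equation mentions N. Substituting into the earlier binding gives T := tup(3,branch(tup(zero,3,zero),nil,branch(unit,zero,nil)),3).
Delete trivial equation zero = zero.
MGU = { T := tup(3,branch(tup(zero,3,zero),nil,branch(unit,zero,nil)),3), N := branch(tup(zero,3,zero),nil,branch(unit,zero,nil)) }, so T := tup(3,branch(tup(zero,3,zero),nil,branch(unit,zero,nil)),3).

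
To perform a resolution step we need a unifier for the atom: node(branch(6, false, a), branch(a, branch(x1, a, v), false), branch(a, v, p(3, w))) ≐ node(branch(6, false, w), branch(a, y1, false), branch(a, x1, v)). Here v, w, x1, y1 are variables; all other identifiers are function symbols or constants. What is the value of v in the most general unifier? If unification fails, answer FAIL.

p(3, a)

Decompose node/3: branch(6, false, a) ≐ branch(6, false, w),  branch(a, branch(x1, a, v), false) ≐ branch(a, y1, false),  branch(a, v, p(3, w)) ≐ branch(a, x1, v).
Decompose branch/3: 6 ≐ 6,  false ≐ false,  a ≐ w.
Delete trivial equation 6 ≐ 6.
Delete trivial equation false ≐ false.
Bind w := a; substituting into the one remaining equation that mentions w gives: branch(a, v, p(3, a)) ≐ branch(a, x1, v).
Decompose branch/3: a ≐ a,  branch(x1, a, v) ≐ y1,  false ≐ false.
Delete trivial equation a ≐ a.
Bind y1 := branch(x1, a, v); no other remaining equation mentions y1.
Delete trivial equation false ≐ false.
Decompose branch/3: a ≐ a,  v ≐ x1,  p(3, a) ≐ v.
Delete trivial equation a ≐ a.
Bind v := x1; substituting into the remaining equation gives: p(3, a) ≐ x1. Substituting into the earlier binding gives y1 := branch(x1, a, x1).
Bind x1 := p(3, a). Substituting into the earlier bindings gives y1 := branch(p(3, a), a, p(3, a)), v := p(3, a).
MGU = { w ↦ a, y1 ↦ branch(p(3, a), a, p(3, a)), v ↦ p(3, a), x1 ↦ p(3, a) }, so v ↦ p(3, a).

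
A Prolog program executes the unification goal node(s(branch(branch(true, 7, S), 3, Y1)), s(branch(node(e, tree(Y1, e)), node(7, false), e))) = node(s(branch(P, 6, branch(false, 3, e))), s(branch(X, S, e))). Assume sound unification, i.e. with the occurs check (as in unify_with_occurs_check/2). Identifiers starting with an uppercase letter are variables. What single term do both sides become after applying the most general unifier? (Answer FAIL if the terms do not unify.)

Decompose node/2: s(branch(branch(true, 7, S), 3, Y1)) = s(branch(P, 6, branch(false, 3, e))),  s(branch(node(e, tree(Y1, e)), node(7, false), e)) = s(branch(X, S, e)).
Decompose s/1: branch(branch(true, 7, S), 3, Y1) = branch(P, 6, branch(false, 3, e)).
Decompose branch/3: branch(true, 7, S) = P,  3 = 6,  Y1 = branch(false, 3, e).
Bind P := branch(true, 7, S); no other remaining equation mentions P.
Clash: constants 3 and 6 differ; no unifier exists.

FAIL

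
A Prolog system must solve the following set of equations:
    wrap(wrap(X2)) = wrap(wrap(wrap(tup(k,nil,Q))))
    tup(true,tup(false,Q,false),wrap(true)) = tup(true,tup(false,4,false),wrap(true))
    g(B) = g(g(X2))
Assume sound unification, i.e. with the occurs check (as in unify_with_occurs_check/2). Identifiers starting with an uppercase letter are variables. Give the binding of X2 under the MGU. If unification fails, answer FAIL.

wrap(tup(k,nil,4))

Decompose wrap/1: wrap(X2) = wrap(wrap(tup(k,nil,Q))).
Decompose wrap/1: X2 = wrap(tup(k,nil,Q)).
Bind X2 := wrap(tup(k,nil,Q)); substituting into the one remaining equation that mentions X2 gives: g(B) = g(g(wrap(tup(k,nil,Q)))).
Decompose tup/3: true = true,  tup(false,Q,false) = tup(false,4,false),  wrap(true) = wrap(true).
Delete trivial equation true = true.
Decompose tup/3: false = false,  Q = 4,  false = false.
Delete trivial equation false = false.
Bind Q := 4; substituting into the one remaining equation that mentions Q gives: g(B) = g(g(wrap(tup(k,nil,4)))). Substituting into the earlier binding gives X2 := wrap(tup(k,nil,4)).
Delete trivial equation false = false.
Delete trivial equation wrap(true) = wrap(true).
Decompose g/1: B = g(wrap(tup(k,nil,4))).
Bind B := g(wrap(tup(k,nil,4))).
MGU = { X2 -> wrap(tup(k,nil,4)), Q -> 4, B -> g(wrap(tup(k,nil,4))) }, so X2 -> wrap(tup(k,nil,4)).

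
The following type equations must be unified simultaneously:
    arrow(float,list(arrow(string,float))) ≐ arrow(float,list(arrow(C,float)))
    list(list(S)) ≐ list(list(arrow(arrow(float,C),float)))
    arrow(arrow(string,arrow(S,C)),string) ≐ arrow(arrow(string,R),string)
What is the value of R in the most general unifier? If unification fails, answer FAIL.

arrow(arrow(arrow(float,string),float),string)

Decompose arrow/2: float ≐ float,  list(arrow(string,float)) ≐ list(arrow(C,float)).
Delete trivial equation float ≐ float.
Decompose list/1: arrow(string,float) ≐ arrow(C,float).
Decompose arrow/2: string ≐ C,  float ≐ float.
Bind C := string; substituting into the 2 remaining equations that mention C gives: list(list(S)) ≐ list(list(arrow(arrow(float,string),float))),  arrow(arrow(string,arrow(S,string)),string) ≐ arrow(arrow(string,R),string).
Delete trivial equation float ≐ float.
Decompose list/1: list(S) ≐ list(arrow(arrow(float,string),float)).
Decompose list/1: S ≐ arrow(arrow(float,string),float).
Bind S := arrow(arrow(float,string),float); substituting into the remaining equation gives: arrow(arrow(string,arrow(arrow(arrow(float,string),float),string)),string) ≐ arrow(arrow(string,R),string).
Decompose arrow/2: arrow(string,arrow(arrow(arrow(float,string),float),string)) ≐ arrow(string,R),  string ≐ string.
Decompose arrow/2: string ≐ string,  arrow(arrow(arrow(float,string),float),string) ≐ R.
Delete trivial equation string ≐ string.
Bind R := arrow(arrow(arrow(float,string),float),string); no other remaining equation mentions R.
Delete trivial equation string ≐ string.
MGU = { C := string, S := arrow(arrow(float,string),float), R := arrow(arrow(arrow(float,string),float),string) }, so R := arrow(arrow(arrow(float,string),float),string).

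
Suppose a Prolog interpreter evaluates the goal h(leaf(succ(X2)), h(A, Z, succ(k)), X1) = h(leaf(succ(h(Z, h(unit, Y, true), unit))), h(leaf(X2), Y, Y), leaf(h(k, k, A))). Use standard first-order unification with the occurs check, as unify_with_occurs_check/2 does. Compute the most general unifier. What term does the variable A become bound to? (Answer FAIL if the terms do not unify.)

Decompose h/3: leaf(succ(X2)) = leaf(succ(h(Z, h(unit, Y, true), unit))),  h(A, Z, succ(k)) = h(leaf(X2), Y, Y),  X1 = leaf(h(k, k, A)).
Decompose leaf/1: succ(X2) = succ(h(Z, h(unit, Y, true), unit)).
Decompose succ/1: X2 = h(Z, h(unit, Y, true), unit).
Bind X2 := h(Z, h(unit, Y, true), unit); substituting into the one remaining equation that mentions X2 gives: h(A, Z, succ(k)) = h(leaf(h(Z, h(unit, Y, true), unit)), Y, Y).
Decompose h/3: A = leaf(h(Z, h(unit, Y, true), unit)),  Z = Y,  succ(k) = Y.
Bind A := leaf(h(Z, h(unit, Y, true), unit)); substituting into the one remaining equation that mentions A gives: X1 = leaf(h(k, k, leaf(h(Z, h(unit, Y, true), unit)))).
Bind Z := Y; substituting into the one remaining equation that mentions Z gives: X1 = leaf(h(k, k, leaf(h(Y, h(unit, Y, true), unit)))). Substituting into the earlier bindings gives X2 := h(Y, h(unit, Y, true), unit), A := leaf(h(Y, h(unit, Y, true), unit)).
Bind Y := succ(k); substituting into the remaining equation gives: X1 = leaf(h(k, k, leaf(h(succ(k), h(unit, succ(k), true), unit)))). Substituting into the earlier bindings gives X2 := h(succ(k), h(unit, succ(k), true), unit), A := leaf(h(succ(k), h(unit, succ(k), true), unit)), Z := succ(k).
Bind X1 := leaf(h(k, k, leaf(h(succ(k), h(unit, succ(k), true), unit)))).
MGU = { X2 = h(succ(k), h(unit, succ(k), true), unit), A = leaf(h(succ(k), h(unit, succ(k), true), unit)), Z = succ(k), Y = succ(k), X1 = leaf(h(k, k, leaf(h(succ(k), h(unit, succ(k), true), unit)))) }, so A = leaf(h(succ(k), h(unit, succ(k), true), unit)).

leaf(h(succ(k), h(unit, succ(k), true), unit))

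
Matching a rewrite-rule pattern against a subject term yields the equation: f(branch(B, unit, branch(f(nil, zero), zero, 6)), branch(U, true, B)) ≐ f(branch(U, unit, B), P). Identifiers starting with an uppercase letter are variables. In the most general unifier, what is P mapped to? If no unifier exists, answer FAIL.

Decompose f/2: branch(B, unit, branch(f(nil, zero), zero, 6)) ≐ branch(U, unit, B),  branch(U, true, B) ≐ P.
Decompose branch/3: B ≐ U,  unit ≐ unit,  branch(f(nil, zero), zero, 6) ≐ B.
Bind B := U; substituting into the 2 remaining equations that mention B gives: branch(f(nil, zero), zero, 6) ≐ U,  branch(U, true, U) ≐ P.
Delete trivial equation unit ≐ unit.
Bind U := branch(f(nil, zero), zero, 6); substituting into the remaining equation gives: branch(branch(f(nil, zero), zero, 6), true, branch(f(nil, zero), zero, 6)) ≐ P. Substituting into the earlier binding gives B := branch(f(nil, zero), zero, 6).
Bind P := branch(branch(f(nil, zero), zero, 6), true, branch(f(nil, zero), zero, 6)).
MGU = { B -> branch(f(nil, zero), zero, 6), U -> branch(f(nil, zero), zero, 6), P -> branch(branch(f(nil, zero), zero, 6), true, branch(f(nil, zero), zero, 6)) }, so P -> branch(branch(f(nil, zero), zero, 6), true, branch(f(nil, zero), zero, 6)).

branch(branch(f(nil, zero), zero, 6), true, branch(f(nil, zero), zero, 6))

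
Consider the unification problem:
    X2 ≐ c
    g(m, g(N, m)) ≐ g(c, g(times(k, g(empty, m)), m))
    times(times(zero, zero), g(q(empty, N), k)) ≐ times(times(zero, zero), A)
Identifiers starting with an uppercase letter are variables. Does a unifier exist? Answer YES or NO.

Bind X2 := c; no other remaining equation mentions X2.
Decompose g/2: m ≐ c,  g(N, m) ≐ g(times(k, g(empty, m)), m).
Clash: constants m and c differ; no unifier exists.

NO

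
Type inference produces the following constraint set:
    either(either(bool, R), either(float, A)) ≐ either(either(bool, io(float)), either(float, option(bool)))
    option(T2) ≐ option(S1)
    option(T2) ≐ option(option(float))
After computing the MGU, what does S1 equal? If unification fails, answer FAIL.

Decompose either/2: either(bool, R) ≐ either(bool, io(float)),  either(float, A) ≐ either(float, option(bool)).
Decompose either/2: bool ≐ bool,  R ≐ io(float).
Delete trivial equation bool ≐ bool.
Bind R := io(float); no other remaining equation mentions R.
Decompose either/2: float ≐ float,  A ≐ option(bool).
Delete trivial equation float ≐ float.
Bind A := option(bool); no other remaining equation mentions A.
Decompose option/1: T2 ≐ S1.
Bind T2 := S1; substituting into the remaining equation gives: option(S1) ≐ option(option(float)).
Decompose option/1: S1 ≐ option(float).
Bind S1 := option(float). Substituting into the earlier binding gives T2 := option(float).
MGU = { R -> io(float), A -> option(bool), T2 -> option(float), S1 -> option(float) }, so S1 -> option(float).

option(float)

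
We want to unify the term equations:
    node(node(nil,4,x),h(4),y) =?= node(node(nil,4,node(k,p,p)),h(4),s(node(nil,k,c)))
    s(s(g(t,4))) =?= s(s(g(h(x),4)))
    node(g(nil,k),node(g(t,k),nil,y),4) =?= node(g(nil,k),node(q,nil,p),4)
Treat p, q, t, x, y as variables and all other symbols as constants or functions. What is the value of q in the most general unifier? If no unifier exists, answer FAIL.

Decompose node/3: node(nil,4,x) =?= node(nil,4,node(k,p,p)),  h(4) =?= h(4),  y =?= s(node(nil,k,c)).
Decompose node/3: nil =?= nil,  4 =?= 4,  x =?= node(k,p,p).
Delete trivial equation nil =?= nil.
Delete trivial equation 4 =?= 4.
Bind x := node(k,p,p); substituting into the one remaining equation that mentions x gives: s(s(g(t,4))) =?= s(s(g(h(node(k,p,p)),4))).
Delete trivial equation h(4) =?= h(4).
Bind y := s(node(nil,k,c)); substituting into the one remaining equation that mentions y gives: node(g(nil,k),node(g(t,k),nil,s(node(nil,k,c))),4) =?= node(g(nil,k),node(q,nil,p),4).
Decompose s/1: s(g(t,4)) =?= s(g(h(node(k,p,p)),4)).
Decompose s/1: g(t,4) =?= g(h(node(k,p,p)),4).
Decompose g/2: t =?= h(node(k,p,p)),  4 =?= 4.
Bind t := h(node(k,p,p)); substituting into the one remaining equation that mentions t gives: node(g(nil,k),node(g(h(node(k,p,p)),k),nil,s(node(nil,k,c))),4) =?= node(g(nil,k),node(q,nil,p),4).
Delete trivial equation 4 =?= 4.
Decompose node/3: g(nil,k) =?= g(nil,k),  node(g(h(node(k,p,p)),k),nil,s(node(nil,k,c))) =?= node(q,nil,p),  4 =?= 4.
Delete trivial equation g(nil,k) =?= g(nil,k).
Decompose node/3: g(h(node(k,p,p)),k) =?= q,  nil =?= nil,  s(node(nil,k,c)) =?= p.
Bind q := g(h(node(k,p,p)),k); no other remaining equation mentions q.
Delete trivial equation nil =?= nil.
Bind p := s(node(nil,k,c)); no other remaining equation mentions p. Substituting into the earlier bindings gives x := node(k,s(node(nil,k,c)),s(node(nil,k,c))), t := h(node(k,s(node(nil,k,c)),s(node(nil,k,c)))), q := g(h(node(k,s(node(nil,k,c)),s(node(nil,k,c)))),k).
Delete trivial equation 4 =?= 4.
MGU = { x := node(k,s(node(nil,k,c)),s(node(nil,k,c))), y := s(node(nil,k,c)), t := h(node(k,s(node(nil,k,c)),s(node(nil,k,c)))), q := g(h(node(k,s(node(nil,k,c)),s(node(nil,k,c)))),k), p := s(node(nil,k,c)) }, so q := g(h(node(k,s(node(nil,k,c)),s(node(nil,k,c)))),k).

g(h(node(k,s(node(nil,k,c)),s(node(nil,k,c)))),k)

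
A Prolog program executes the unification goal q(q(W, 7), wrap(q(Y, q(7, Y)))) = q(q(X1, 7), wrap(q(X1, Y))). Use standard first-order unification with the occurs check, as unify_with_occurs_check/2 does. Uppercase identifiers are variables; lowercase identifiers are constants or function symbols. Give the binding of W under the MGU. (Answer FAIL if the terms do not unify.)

Decompose q/2: q(W, 7) = q(X1, 7),  wrap(q(Y, q(7, Y))) = wrap(q(X1, Y)).
Decompose q/2: W = X1,  7 = 7.
Bind W := X1; no other remaining equation mentions W.
Delete trivial equation 7 = 7.
Decompose wrap/1: q(Y, q(7, Y)) = q(X1, Y).
Decompose q/2: Y = X1,  q(7, Y) = Y.
Bind Y := X1; substituting into the remaining equation gives: q(7, X1) = X1.
Occurs check fails: X1 occurs in q(7, X1); the equation X1 = q(7, X1) has no finite solution.

FAIL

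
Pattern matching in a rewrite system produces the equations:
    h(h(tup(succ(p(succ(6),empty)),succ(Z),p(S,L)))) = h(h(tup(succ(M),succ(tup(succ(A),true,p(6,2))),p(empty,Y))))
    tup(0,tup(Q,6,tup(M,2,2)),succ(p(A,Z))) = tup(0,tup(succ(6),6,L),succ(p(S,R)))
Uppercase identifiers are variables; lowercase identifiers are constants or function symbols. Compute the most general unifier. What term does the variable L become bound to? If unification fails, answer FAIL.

Decompose h/1: h(tup(succ(p(succ(6),empty)),succ(Z),p(S,L))) = h(tup(succ(M),succ(tup(succ(A),true,p(6,2))),p(empty,Y))).
Decompose h/1: tup(succ(p(succ(6),empty)),succ(Z),p(S,L)) = tup(succ(M),succ(tup(succ(A),true,p(6,2))),p(empty,Y)).
Decompose tup/3: succ(p(succ(6),empty)) = succ(M),  succ(Z) = succ(tup(succ(A),true,p(6,2))),  p(S,L) = p(empty,Y).
Decompose succ/1: p(succ(6),empty) = M.
Bind M := p(succ(6),empty); substituting into the one remaining equation that mentions M gives: tup(0,tup(Q,6,tup(p(succ(6),empty),2,2)),succ(p(A,Z))) = tup(0,tup(succ(6),6,L),succ(p(S,R))).
Decompose succ/1: Z = tup(succ(A),true,p(6,2)).
Bind Z := tup(succ(A),true,p(6,2)); substituting into the one remaining equation that mentions Z gives: tup(0,tup(Q,6,tup(p(succ(6),empty),2,2)),succ(p(A,tup(succ(A),true,p(6,2))))) = tup(0,tup(succ(6),6,L),succ(p(S,R))).
Decompose p/2: S = empty,  L = Y.
Bind S := empty; substituting into the one remaining equation that mentions S gives: tup(0,tup(Q,6,tup(p(succ(6),empty),2,2)),succ(p(A,tup(succ(A),true,p(6,2))))) = tup(0,tup(succ(6),6,L),succ(p(empty,R))).
Bind L := Y; substituting into the remaining equation gives: tup(0,tup(Q,6,tup(p(succ(6),empty),2,2)),succ(p(A,tup(succ(A),true,p(6,2))))) = tup(0,tup(succ(6),6,Y),succ(p(empty,R))).
Decompose tup/3: 0 = 0,  tup(Q,6,tup(p(succ(6),empty),2,2)) = tup(succ(6),6,Y),  succ(p(A,tup(succ(A),true,p(6,2)))) = succ(p(empty,R)).
Delete trivial equation 0 = 0.
Decompose tup/3: Q = succ(6),  6 = 6,  tup(p(succ(6),empty),2,2) = Y.
Bind Q := succ(6); no other remaining equation mentions Q.
Delete trivial equation 6 = 6.
Bind Y := tup(p(succ(6),empty),2,2); no other remaining equation mentions Y. Substituting into the earlier binding gives L := tup(p(succ(6),empty),2,2).
Decompose succ/1: p(A,tup(succ(A),true,p(6,2))) = p(empty,R).
Decompose p/2: A = empty,  tup(succ(A),true,p(6,2)) = R.
Bind A := empty; substituting into the remaining equation gives: tup(succ(empty),true,p(6,2)) = R. Substituting into the earlier binding gives Z := tup(succ(empty),true,p(6,2)).
Bind R := tup(succ(empty),true,p(6,2)).
MGU = { M := p(succ(6),empty), Z := tup(succ(empty),true,p(6,2)), S := empty, L := tup(p(succ(6),empty),2,2), Q := succ(6), Y := tup(p(succ(6),empty),2,2), A := empty, R := tup(succ(empty),true,p(6,2)) }, so L := tup(p(succ(6),empty),2,2).

tup(p(succ(6),empty),2,2)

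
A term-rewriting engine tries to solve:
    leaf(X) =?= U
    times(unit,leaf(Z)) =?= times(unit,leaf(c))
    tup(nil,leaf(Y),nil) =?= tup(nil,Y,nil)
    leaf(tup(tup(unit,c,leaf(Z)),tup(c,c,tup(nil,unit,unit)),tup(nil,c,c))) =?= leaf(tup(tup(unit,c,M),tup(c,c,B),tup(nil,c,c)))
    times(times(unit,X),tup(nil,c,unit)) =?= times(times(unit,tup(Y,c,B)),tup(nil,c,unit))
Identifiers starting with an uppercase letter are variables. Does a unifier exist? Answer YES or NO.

Bind U := leaf(X); no other remaining equation mentions U.
Decompose times/2: unit =?= unit,  leaf(Z) =?= leaf(c).
Delete trivial equation unit =?= unit.
Decompose leaf/1: Z =?= c.
Bind Z := c; substituting into the one remaining equation that mentions Z gives: leaf(tup(tup(unit,c,leaf(c)),tup(c,c,tup(nil,unit,unit)),tup(nil,c,c))) =?= leaf(tup(tup(unit,c,M),tup(c,c,B),tup(nil,c,c))).
Decompose tup/3: nil =?= nil,  leaf(Y) =?= Y,  nil =?= nil.
Delete trivial equation nil =?= nil.
Occurs check fails: Y occurs in leaf(Y); the equation Y =?= leaf(Y) has no finite solution.

NO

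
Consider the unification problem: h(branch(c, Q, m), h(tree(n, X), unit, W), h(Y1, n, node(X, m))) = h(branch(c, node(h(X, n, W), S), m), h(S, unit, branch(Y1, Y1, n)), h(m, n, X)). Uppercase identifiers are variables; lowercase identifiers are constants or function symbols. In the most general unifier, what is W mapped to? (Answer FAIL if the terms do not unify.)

FAIL

Decompose h/3: branch(c, Q, m) = branch(c, node(h(X, n, W), S), m),  h(tree(n, X), unit, W) = h(S, unit, branch(Y1, Y1, n)),  h(Y1, n, node(X, m)) = h(m, n, X).
Decompose branch/3: c = c,  Q = node(h(X, n, W), S),  m = m.
Delete trivial equation c = c.
Bind Q := node(h(X, n, W), S); no other remaining equation mentions Q.
Delete trivial equation m = m.
Decompose h/3: tree(n, X) = S,  unit = unit,  W = branch(Y1, Y1, n).
Bind S := tree(n, X); no other remaining equation mentions S. Substituting into the earlier binding gives Q := node(h(X, n, W), tree(n, X)).
Delete trivial equation unit = unit.
Bind W := branch(Y1, Y1, n); no other remaining equation mentions W. Substituting into the earlier binding gives Q := node(h(X, n, branch(Y1, Y1, n)), tree(n, X)).
Decompose h/3: Y1 = m,  n = n,  node(X, m) = X.
Bind Y1 := m; no other remaining equation mentions Y1. Substituting into the earlier bindings gives Q := node(h(X, n, branch(m, m, n)), tree(n, X)), W := branch(m, m, n).
Delete trivial equation n = n.
Occurs check fails: X occurs in node(X, m); the equation X = node(X, m) has no finite solution.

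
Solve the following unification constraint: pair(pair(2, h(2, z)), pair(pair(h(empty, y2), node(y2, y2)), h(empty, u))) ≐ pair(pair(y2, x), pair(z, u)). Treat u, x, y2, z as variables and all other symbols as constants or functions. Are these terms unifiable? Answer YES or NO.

NO

Decompose pair/2: pair(2, h(2, z)) ≐ pair(y2, x),  pair(pair(h(empty, y2), node(y2, y2)), h(empty, u)) ≐ pair(z, u).
Decompose pair/2: 2 ≐ y2,  h(2, z) ≐ x.
Bind y2 := 2; substituting into the one remaining equation that mentions y2 gives: pair(pair(h(empty, 2), node(2, 2)), h(empty, u)) ≐ pair(z, u).
Bind x := h(2, z); no other remaining equation mentions x.
Decompose pair/2: pair(h(empty, 2), node(2, 2)) ≐ z,  h(empty, u) ≐ u.
Bind z := pair(h(empty, 2), node(2, 2)); no other remaining equation mentions z. Substituting into the earlier binding gives x := h(2, pair(h(empty, 2), node(2, 2))).
Occurs check fails: u occurs in h(empty, u); the equation u ≐ h(empty, u) has no finite solution.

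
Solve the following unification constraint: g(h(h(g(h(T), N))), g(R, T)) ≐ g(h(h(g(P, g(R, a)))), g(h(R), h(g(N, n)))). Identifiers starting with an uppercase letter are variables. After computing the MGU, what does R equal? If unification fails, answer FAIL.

FAIL

Decompose g/2: h(h(g(h(T), N))) ≐ h(h(g(P, g(R, a)))),  g(R, T) ≐ g(h(R), h(g(N, n))).
Decompose h/1: h(g(h(T), N)) ≐ h(g(P, g(R, a))).
Decompose h/1: g(h(T), N) ≐ g(P, g(R, a)).
Decompose g/2: h(T) ≐ P,  N ≐ g(R, a).
Bind P := h(T); no other remaining equation mentions P.
Bind N := g(R, a); substituting into the remaining equation gives: g(R, T) ≐ g(h(R), h(g(g(R, a), n))).
Decompose g/2: R ≐ h(R),  T ≐ h(g(g(R, a), n)).
Occurs check fails: R occurs in h(R); the equation R ≐ h(R) has no finite solution.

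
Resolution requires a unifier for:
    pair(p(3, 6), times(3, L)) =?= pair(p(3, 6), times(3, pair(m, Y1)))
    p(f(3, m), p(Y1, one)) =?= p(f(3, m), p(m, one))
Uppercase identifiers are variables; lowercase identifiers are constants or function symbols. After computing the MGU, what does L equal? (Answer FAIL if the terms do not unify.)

pair(m, m)

Decompose pair/2: p(3, 6) =?= p(3, 6),  times(3, L) =?= times(3, pair(m, Y1)).
Delete trivial equation p(3, 6) =?= p(3, 6).
Decompose times/2: 3 =?= 3,  L =?= pair(m, Y1).
Delete trivial equation 3 =?= 3.
Bind L := pair(m, Y1); no other remaining equation mentions L.
Decompose p/2: f(3, m) =?= f(3, m),  p(Y1, one) =?= p(m, one).
Delete trivial equation f(3, m) =?= f(3, m).
Decompose p/2: Y1 =?= m,  one =?= one.
Bind Y1 := m; no other remaining equation mentions Y1. Substituting into the earlier binding gives L := pair(m, m).
Delete trivial equation one =?= one.
MGU = { L ↦ pair(m, m), Y1 ↦ m }, so L ↦ pair(m, m).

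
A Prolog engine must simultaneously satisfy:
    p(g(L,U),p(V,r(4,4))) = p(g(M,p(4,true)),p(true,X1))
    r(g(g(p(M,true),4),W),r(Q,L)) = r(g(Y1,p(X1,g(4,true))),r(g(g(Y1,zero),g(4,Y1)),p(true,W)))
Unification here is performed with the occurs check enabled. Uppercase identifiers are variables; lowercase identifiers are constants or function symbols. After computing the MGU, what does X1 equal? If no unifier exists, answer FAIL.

r(4,4)

Decompose p/2: g(L,U) = g(M,p(4,true)),  p(V,r(4,4)) = p(true,X1).
Decompose g/2: L = M,  U = p(4,true).
Bind L := M; substituting into the one remaining equation that mentions L gives: r(g(g(p(M,true),4),W),r(Q,M)) = r(g(Y1,p(X1,g(4,true))),r(g(g(Y1,zero),g(4,Y1)),p(true,W))).
Bind U := p(4,true); no other remaining equation mentions U.
Decompose p/2: V = true,  r(4,4) = X1.
Bind V := true; no other remaining equation mentions V.
Bind X1 := r(4,4); substituting into the remaining equation gives: r(g(g(p(M,true),4),W),r(Q,M)) = r(g(Y1,p(r(4,4),g(4,true))),r(g(g(Y1,zero),g(4,Y1)),p(true,W))).
Decompose r/2: g(g(p(M,true),4),W) = g(Y1,p(r(4,4),g(4,true))),  r(Q,M) = r(g(g(Y1,zero),g(4,Y1)),p(true,W)).
Decompose g/2: g(p(M,true),4) = Y1,  W = p(r(4,4),g(4,true)).
Bind Y1 := g(p(M,true),4); substituting into the one remaining equation that mentions Y1 gives: r(Q,M) = r(g(g(g(p(M,true),4),zero),g(4,g(p(M,true),4))),p(true,W)).
Bind W := p(r(4,4),g(4,true)); substituting into the remaining equation gives: r(Q,M) = r(g(g(g(p(M,true),4),zero),g(4,g(p(M,true),4))),p(true,p(r(4,4),g(4,true)))).
Decompose r/2: Q = g(g(g(p(M,true),4),zero),g(4,g(p(M,true),4))),  M = p(true,p(r(4,4),g(4,true))).
Bind Q := g(g(g(p(M,true),4),zero),g(4,g(p(M,true),4))); no other remaining equation mentions Q.
Bind M := p(true,p(r(4,4),g(4,true))). Substituting into the earlier bindings gives L := p(true,p(r(4,4),g(4,true))), Y1 := g(p(p(true,p(r(4,4),g(4,true))),true),4), Q := g(g(g(p(p(true,p(r(4,4),g(4,true))),true),4),zero),g(4,g(p(p(true,p(r(4,4),g(4,true))),true),4))).
MGU = { L = p(true,p(r(4,4),g(4,true))), U = p(4,true), V = true, X1 = r(4,4), Y1 = g(p(p(true,p(r(4,4),g(4,true))),true),4), W = p(r(4,4),g(4,true)), Q = g(g(g(p(p(true,p(r(4,4),g(4,true))),true),4),zero),g(4,g(p(p(true,p(r(4,4),g(4,true))),true),4))), M = p(true,p(r(4,4),g(4,true))) }, so X1 = r(4,4).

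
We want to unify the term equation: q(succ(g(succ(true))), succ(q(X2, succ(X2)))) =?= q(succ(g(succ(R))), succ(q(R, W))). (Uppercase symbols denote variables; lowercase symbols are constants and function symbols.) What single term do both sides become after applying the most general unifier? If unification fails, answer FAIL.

q(succ(g(succ(true))), succ(q(true, succ(true))))

Decompose q/2: succ(g(succ(true))) =?= succ(g(succ(R))),  succ(q(X2, succ(X2))) =?= succ(q(R, W)).
Decompose succ/1: g(succ(true)) =?= g(succ(R)).
Decompose g/1: succ(true) =?= succ(R).
Decompose succ/1: true =?= R.
Bind R := true; substituting into the remaining equation gives: succ(q(X2, succ(X2))) =?= succ(q(true, W)).
Decompose succ/1: q(X2, succ(X2)) =?= q(true, W).
Decompose q/2: X2 =?= true,  succ(X2) =?= W.
Bind X2 := true; substituting into the remaining equation gives: succ(true) =?= W.
Bind W := succ(true).
Applying the MGU to either side gives q(succ(g(succ(true))), succ(q(true, succ(true)))).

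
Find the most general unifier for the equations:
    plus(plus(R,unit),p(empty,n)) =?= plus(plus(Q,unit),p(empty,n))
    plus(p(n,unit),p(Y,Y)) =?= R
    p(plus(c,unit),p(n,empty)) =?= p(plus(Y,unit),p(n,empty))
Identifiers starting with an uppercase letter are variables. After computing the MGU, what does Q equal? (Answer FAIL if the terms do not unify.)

plus(p(n,unit),p(c,c))

Decompose plus/2: plus(R,unit) =?= plus(Q,unit),  p(empty,n) =?= p(empty,n).
Decompose plus/2: R =?= Q,  unit =?= unit.
Bind R := Q; substituting into the one remaining equation that mentions R gives: plus(p(n,unit),p(Y,Y)) =?= Q.
Delete trivial equation unit =?= unit.
Delete trivial equation p(empty,n) =?= p(empty,n).
Bind Q := plus(p(n,unit),p(Y,Y)); no other remaining equation mentions Q. Substituting into the earlier binding gives R := plus(p(n,unit),p(Y,Y)).
Decompose p/2: plus(c,unit) =?= plus(Y,unit),  p(n,empty) =?= p(n,empty).
Decompose plus/2: c =?= Y,  unit =?= unit.
Bind Y := c; no other remaining equation mentions Y. Substituting into the earlier bindings gives R := plus(p(n,unit),p(c,c)), Q := plus(p(n,unit),p(c,c)).
Delete trivial equation unit =?= unit.
Delete trivial equation p(n,empty) =?= p(n,empty).
MGU = { R := plus(p(n,unit),p(c,c)), Q := plus(p(n,unit),p(c,c)), Y := c }, so Q := plus(p(n,unit),p(c,c)).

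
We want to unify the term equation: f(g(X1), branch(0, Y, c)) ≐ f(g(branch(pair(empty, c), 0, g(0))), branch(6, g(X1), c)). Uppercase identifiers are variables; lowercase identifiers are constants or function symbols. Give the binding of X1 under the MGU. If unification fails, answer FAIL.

FAIL

Decompose f/2: g(X1) ≐ g(branch(pair(empty, c), 0, g(0))),  branch(0, Y, c) ≐ branch(6, g(X1), c).
Decompose g/1: X1 ≐ branch(pair(empty, c), 0, g(0)).
Bind X1 := branch(pair(empty, c), 0, g(0)); substituting into the remaining equation gives: branch(0, Y, c) ≐ branch(6, g(branch(pair(empty, c), 0, g(0))), c).
Decompose branch/3: 0 ≐ 6,  Y ≐ g(branch(pair(empty, c), 0, g(0))),  c ≐ c.
Clash: constants 0 and 6 differ; no unifier exists.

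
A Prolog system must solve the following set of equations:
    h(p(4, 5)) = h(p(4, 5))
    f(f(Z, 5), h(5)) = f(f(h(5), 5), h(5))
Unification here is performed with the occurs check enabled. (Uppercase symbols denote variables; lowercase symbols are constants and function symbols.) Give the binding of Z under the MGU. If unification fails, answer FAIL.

Delete trivial equation h(p(4, 5)) = h(p(4, 5)).
Decompose f/2: f(Z, 5) = f(h(5), 5),  h(5) = h(5).
Decompose f/2: Z = h(5),  5 = 5.
Bind Z := h(5); no other remaining equation mentions Z.
Delete trivial equation 5 = 5.
Delete trivial equation h(5) = h(5).
MGU = { Z = h(5) }, so Z = h(5).

h(5)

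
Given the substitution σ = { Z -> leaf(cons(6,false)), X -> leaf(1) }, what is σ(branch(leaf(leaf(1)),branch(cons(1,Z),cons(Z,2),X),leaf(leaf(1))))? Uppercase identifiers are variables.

Replace each occurrence of Z with leaf(cons(6,false)).
Replace each occurrence of X with leaf(1).
Result: branch(leaf(leaf(1)),branch(cons(1,leaf(cons(6,false))),cons(leaf(cons(6,false)),2),leaf(1)),leaf(leaf(1))).

branch(leaf(leaf(1)),branch(cons(1,leaf(cons(6,false))),cons(leaf(cons(6,false)),2),leaf(1)),leaf(leaf(1)))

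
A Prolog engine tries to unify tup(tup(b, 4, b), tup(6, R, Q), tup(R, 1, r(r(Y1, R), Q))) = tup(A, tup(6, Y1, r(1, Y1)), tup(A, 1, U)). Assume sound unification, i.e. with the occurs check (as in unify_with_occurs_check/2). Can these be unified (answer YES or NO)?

YES

Decompose tup/3: tup(b, 4, b) = A,  tup(6, R, Q) = tup(6, Y1, r(1, Y1)),  tup(R, 1, r(r(Y1, R), Q)) = tup(A, 1, U).
Bind A := tup(b, 4, b); substituting into the one remaining equation that mentions A gives: tup(R, 1, r(r(Y1, R), Q)) = tup(tup(b, 4, b), 1, U).
Decompose tup/3: 6 = 6,  R = Y1,  Q = r(1, Y1).
Delete trivial equation 6 = 6.
Bind R := Y1; substituting into the one remaining equation that mentions R gives: tup(Y1, 1, r(r(Y1, Y1), Q)) = tup(tup(b, 4, b), 1, U).
Bind Q := r(1, Y1); substituting into the remaining equation gives: tup(Y1, 1, r(r(Y1, Y1), r(1, Y1))) = tup(tup(b, 4, b), 1, U).
Decompose tup/3: Y1 = tup(b, 4, b),  1 = 1,  r(r(Y1, Y1), r(1, Y1)) = U.
Bind Y1 := tup(b, 4, b); substituting into the one remaining equation that mentions Y1 gives: r(r(tup(b, 4, b), tup(b, 4, b)), r(1, tup(b, 4, b))) = U. Substituting into the earlier bindings gives R := tup(b, 4, b), Q := r(1, tup(b, 4, b)).
Delete trivial equation 1 = 1.
Bind U := r(r(tup(b, 4, b), tup(b, 4, b)), r(1, tup(b, 4, b))).
No equations remain and no clash or occurs-check failure arose, so a unifier exists.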